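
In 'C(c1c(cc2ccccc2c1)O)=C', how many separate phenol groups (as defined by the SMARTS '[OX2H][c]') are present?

1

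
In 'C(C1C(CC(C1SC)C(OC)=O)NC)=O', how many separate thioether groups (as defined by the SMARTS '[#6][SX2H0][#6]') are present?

1

[#6][SX2H0][#6] is the SMARTS for a thioether: an aliphatic sulfur bridging two carbons with no H on the sulfur.
Exactly one fragment in the molecule meets all constraints, giving 1 match.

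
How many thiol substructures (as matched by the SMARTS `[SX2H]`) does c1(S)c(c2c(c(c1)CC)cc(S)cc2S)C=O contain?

3

[SX2H] is the SMARTS for a thiol: an aliphatic sulfur with two connections, one being H.
The molecule carries 3 separate instances of a thiol (-SH) meeting every constraint; each maps to a distinct set of atoms, giving 3 matches.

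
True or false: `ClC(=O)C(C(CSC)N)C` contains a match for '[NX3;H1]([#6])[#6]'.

The pattern [NX3;H1]([#6])[#6] describes a trivalent nitrogen with one H, bonded to two carbons — a secondary amine.
The closest candidate here is a primary amino group (-NH2), but the nitrogen has H2 and only one carbon neighbour. No other fragment satisfies the full query, so there is no match.

False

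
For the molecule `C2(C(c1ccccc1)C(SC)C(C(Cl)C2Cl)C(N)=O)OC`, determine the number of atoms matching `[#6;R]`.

12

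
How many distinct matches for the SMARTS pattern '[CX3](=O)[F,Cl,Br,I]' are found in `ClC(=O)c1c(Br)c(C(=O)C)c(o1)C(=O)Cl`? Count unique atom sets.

2

[CX3](=O)[F,Cl,Br,I] is the SMARTS for an acyl halide: a carbonyl carbon bonded to a halogen.
The molecule carries 2 separate instances of an acyl chloride (-C(=O)Cl) meeting every constraint; each maps to a distinct set of atoms, giving 2 matches.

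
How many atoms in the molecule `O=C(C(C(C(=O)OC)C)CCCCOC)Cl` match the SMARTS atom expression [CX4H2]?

4

Check the 16 heavy atoms by environment: 3× C (H3, X4) → no; 2× C (H1, X4) → no; 4× C (H2, X4) → match; 2× O (H0, X2) → no; 2× C (H0, X3) → no; 2× O (H0, X1) → no; 1× Cl (H0, X1) → no.
That gives 4 matching atoms.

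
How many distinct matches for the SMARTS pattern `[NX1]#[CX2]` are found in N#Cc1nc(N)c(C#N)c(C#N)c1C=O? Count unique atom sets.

[NX1]#[CX2] is the SMARTS for a nitrile: a nitrogen triple-bonded to a two-connected carbon.
The molecule carries 3 separate instances of a nitrile (-C#N) meeting every constraint; each maps to a distinct set of atoms, giving 3 matches.

3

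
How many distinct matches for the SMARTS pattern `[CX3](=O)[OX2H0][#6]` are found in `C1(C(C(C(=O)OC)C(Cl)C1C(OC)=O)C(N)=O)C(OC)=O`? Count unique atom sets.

3

[CX3](=O)[OX2H0][#6] is the SMARTS for an ester: a carbonyl carbon bonded to an oxygen that is itself bonded to carbon (no H on that O).
The molecule carries 3 separate instances of a methyl-ester group (-C(=O)OCH3) meeting every constraint; each maps to a distinct set of atoms, giving 3 matches.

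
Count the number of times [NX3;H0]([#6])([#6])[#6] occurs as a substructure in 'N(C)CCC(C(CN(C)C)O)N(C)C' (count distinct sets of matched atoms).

2

[NX3;H0]([#6])([#6])[#6] is the SMARTS for a tertiary amine: a trivalent nitrogen with no H, bonded to three carbons.
The molecule carries 2 separate instances of a dimethylamino group (-N(CH3)2) meeting every constraint; each maps to a distinct set of atoms, giving 2 matches.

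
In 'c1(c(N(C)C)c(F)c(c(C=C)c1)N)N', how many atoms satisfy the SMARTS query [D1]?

6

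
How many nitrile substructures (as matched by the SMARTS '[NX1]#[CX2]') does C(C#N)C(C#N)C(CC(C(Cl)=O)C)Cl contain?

2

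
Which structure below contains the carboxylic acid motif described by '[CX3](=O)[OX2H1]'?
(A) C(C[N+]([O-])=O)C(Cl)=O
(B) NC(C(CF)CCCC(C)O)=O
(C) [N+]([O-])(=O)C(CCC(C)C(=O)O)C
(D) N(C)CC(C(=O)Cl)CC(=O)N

C

[CX3](=O)[OX2H1] describes an sp2 carbon double-bonded to O and single-bonded to an -OH oxygen (a carboxylic acid).
(A) has an acyl chloride (-C(=O)Cl) but the carbonyl is bonded to Cl, not to an -OH oxygen.
(B) has a primary amide (-C(=O)NH2) but the carbonyl is bonded to N, not to an -OH oxygen.
(C) contains a carboxylic acid group (-C(=O)OH), which satisfies every atom and bond constraint.
(D) has an acyl chloride (-C(=O)Cl) but the carbonyl is bonded to Cl, not to an -OH oxygen.
So the answer is (C).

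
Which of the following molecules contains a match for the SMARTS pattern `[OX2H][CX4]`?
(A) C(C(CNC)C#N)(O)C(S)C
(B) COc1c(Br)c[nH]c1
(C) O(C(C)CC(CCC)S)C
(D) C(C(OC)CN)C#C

A

[OX2H][CX4] describes a hydroxyl oxygen bound to an sp3 (X4) carbon (an aliphatic alcohol).
(A) contains a hydroxyl group (-OH), which satisfies every atom and bond constraint.
(B) has a methoxy ether (-OCH3) but the oxygen has H0 (ether), not H1.
(C) has a methoxy ether (-OCH3) but the oxygen has H0 (ether), not H1.
(D) has a methoxy ether (-OCH3) but the oxygen has H0 (ether), not H1.
So the answer is (A).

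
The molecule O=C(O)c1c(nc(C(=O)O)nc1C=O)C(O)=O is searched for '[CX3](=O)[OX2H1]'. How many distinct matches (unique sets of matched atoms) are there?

[CX3](=O)[OX2H1] is the SMARTS for a carboxylic acid: an sp2 carbon double-bonded to O and single-bonded to an -OH oxygen.
The molecule carries 3 separate instances of a carboxylic acid group (-C(=O)OH) meeting every constraint; each maps to a distinct set of atoms, giving 3 matches.

3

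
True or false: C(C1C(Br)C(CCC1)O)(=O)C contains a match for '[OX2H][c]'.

False

The pattern [OX2H][c] describes a hydroxyl oxygen attached to an aromatic carbon — a phenol.
The closest candidate here is a hydroxyl group (-OH), but the -OH is on an aliphatic carbon, not an aromatic c. No other fragment satisfies the full query, so there is no match.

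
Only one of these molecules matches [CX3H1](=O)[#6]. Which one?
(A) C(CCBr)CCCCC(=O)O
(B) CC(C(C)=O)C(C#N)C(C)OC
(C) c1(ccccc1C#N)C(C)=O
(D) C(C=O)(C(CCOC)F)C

[CX3H1](=O)[#6] describes an sp2 carbon with one H, double-bonded to O and single-bonded to carbon (an aldehyde).
(A) has a carboxylic acid group (-C(=O)OH) but the carbonyl carbon has H0 and is bonded to O, not H1.
(B) has an acetyl/ketone group (-C(=O)CH3) but the carbonyl carbon has H0 (two carbon neighbours), not H1.
(C) has an acetyl/ketone group (-C(=O)CH3) but the carbonyl carbon has H0 (two carbon neighbours), not H1.
(D) contains an aldehyde (-CHO), which satisfies every atom and bond constraint.
So the answer is (D).

D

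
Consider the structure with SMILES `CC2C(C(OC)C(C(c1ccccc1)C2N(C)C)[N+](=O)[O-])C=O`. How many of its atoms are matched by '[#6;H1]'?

12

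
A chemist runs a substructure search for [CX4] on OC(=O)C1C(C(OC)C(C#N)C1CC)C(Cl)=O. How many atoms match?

The query [CX4] means: C with X4: aliphatic carbon with exactly 4 total connections (bonds + H).
Check the 17 heavy atoms by environment: 8× C (X4) → match; 2× C (X3) → no; 2× O (X1) → no; 1× Cl (X1) → no; 2× O (X2) → no; 1× C (X2) → no; 1× N (X1) → no.
That gives 8 matching atoms.

8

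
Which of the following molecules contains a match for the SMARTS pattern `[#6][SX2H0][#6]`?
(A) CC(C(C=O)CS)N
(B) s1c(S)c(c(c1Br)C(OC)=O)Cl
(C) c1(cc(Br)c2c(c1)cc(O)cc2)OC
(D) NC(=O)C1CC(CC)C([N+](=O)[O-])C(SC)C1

[#6][SX2H0][#6] describes an aliphatic sulfur bridging two carbons with no H on the sulfur (a thioether).
(A) has a thiol (-SH) but the sulfur has H1, not H0 bridging two carbons.
(B) has a thiol (-SH) but the sulfur has H1, not H0 bridging two carbons.
(C) has a methoxy ether (-OCH3) but the bridging atom is O, not S.
(D) contains a methylthio ether (-SCH3), which satisfies every atom and bond constraint.
So the answer is (D).

D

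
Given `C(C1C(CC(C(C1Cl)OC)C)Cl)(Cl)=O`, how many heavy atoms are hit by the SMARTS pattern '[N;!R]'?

Check the 14 heavy atoms by environment: 6× C (in 6-ring) → no; 3× C (acyclic) → no; 3× Cl (acyclic) → no; 2× O (acyclic) → no.
No environment satisfies the query, so 0 matching atoms.

0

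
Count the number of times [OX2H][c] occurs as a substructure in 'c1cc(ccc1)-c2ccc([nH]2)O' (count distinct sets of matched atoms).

1

[OX2H][c] is the SMARTS for a phenol: a hydroxyl oxygen attached to an aromatic carbon.
Exactly one fragment in the molecule meets all constraints, giving 1 match.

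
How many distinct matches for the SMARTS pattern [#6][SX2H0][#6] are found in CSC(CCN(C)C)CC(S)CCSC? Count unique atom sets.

2

[#6][SX2H0][#6] is the SMARTS for a thioether: an aliphatic sulfur bridging two carbons with no H on the sulfur.
The molecule carries 2 separate instances of a methylthio ether (-SCH3) meeting every constraint; each maps to a distinct set of atoms, giving 2 matches.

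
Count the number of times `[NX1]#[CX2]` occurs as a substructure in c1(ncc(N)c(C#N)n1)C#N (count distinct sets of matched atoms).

[NX1]#[CX2] is the SMARTS for a nitrile: a nitrogen triple-bonded to a two-connected carbon.
The molecule carries 2 separate instances of a nitrile (-C#N) meeting every constraint; each maps to a distinct set of atoms, giving 2 matches.

2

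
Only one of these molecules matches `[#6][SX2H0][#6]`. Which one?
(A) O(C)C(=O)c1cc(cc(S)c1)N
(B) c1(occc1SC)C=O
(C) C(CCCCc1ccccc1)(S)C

B

[#6][SX2H0][#6] describes an aliphatic sulfur bridging two carbons with no H on the sulfur (a thioether).
(A) has a thiol (-SH) but the sulfur has H1, not H0 bridging two carbons.
(B) contains a methylthio ether (-SCH3), which satisfies every atom and bond constraint.
(C) has a thiol (-SH) but the sulfur has H1, not H0 bridging two carbons.
So the answer is (B).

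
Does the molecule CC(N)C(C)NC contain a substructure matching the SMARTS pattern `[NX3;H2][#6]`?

The pattern [NX3;H2][#6] describes a trivalent nitrogen with two H attached to carbon — a primary amine.
The molecule carries a primary amino group (-NH2), whose atoms satisfy every constraint of the query, so the pattern matches.

Yes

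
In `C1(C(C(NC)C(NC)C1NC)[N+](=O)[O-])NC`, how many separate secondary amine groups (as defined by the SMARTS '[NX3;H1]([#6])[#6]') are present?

4

[NX3;H1]([#6])[#6] is the SMARTS for a secondary amine: a trivalent nitrogen with one H, bonded to two carbons.
The molecule carries 4 separate instances of an N-methylamino group (-NHCH3) meeting every constraint; each maps to a distinct set of atoms, giving 4 matches.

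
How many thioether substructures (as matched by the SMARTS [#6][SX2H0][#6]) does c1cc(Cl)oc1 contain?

0

[#6][SX2H0][#6] is the SMARTS for a thioether: an aliphatic sulfur bridging two carbons with no H on the sulfur.
No fragment in the molecule satisfies every constraint, giving 0 matches.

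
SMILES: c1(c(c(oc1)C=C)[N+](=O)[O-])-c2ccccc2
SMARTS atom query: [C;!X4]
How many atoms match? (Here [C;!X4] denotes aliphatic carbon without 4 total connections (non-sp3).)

Check the 16 heavy atoms by environment: 1× o (aromatic, X2) → no; 10× c (aromatic, X3) → no; 1× N (charge +1, X3) → no; 1× O (charge -1, X1) → no; 1× O (X1) → no; 2× C (X3) → match.
That gives 2 matching atoms.

2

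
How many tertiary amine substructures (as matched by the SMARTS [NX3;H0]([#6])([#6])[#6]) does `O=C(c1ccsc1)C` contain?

[NX3;H0]([#6])([#6])[#6] is the SMARTS for a tertiary amine: a trivalent nitrogen with no H, bonded to three carbons.
No fragment in the molecule satisfies every constraint, giving 0 matches.

0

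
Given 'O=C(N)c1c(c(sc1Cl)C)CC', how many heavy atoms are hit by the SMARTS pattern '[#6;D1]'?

2

The query [#6;D1] means: carbon bonded to exactly one heavy atom.
Check the 12 heavy atoms by environment: 1× s (aromatic, D2) → no; 4× c (aromatic, D3) → no; 1× C (D3) → no; 1× O (D1) → no; 1× N (D1) → no; 1× Cl (D1) → no; 1× C (D2) → no; 2× C (D1) → match.
That gives 2 matching atoms.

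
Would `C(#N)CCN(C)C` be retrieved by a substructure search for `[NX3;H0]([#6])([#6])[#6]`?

The pattern [NX3;H0]([#6])([#6])[#6] describes a trivalent nitrogen with no H, bonded to three carbons — a tertiary amine.
The molecule carries a dimethylamino group (-N(CH3)2), whose atoms satisfy every constraint of the query, so the pattern matches.

Yes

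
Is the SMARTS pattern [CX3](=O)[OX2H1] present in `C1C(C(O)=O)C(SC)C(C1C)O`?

Yes

The pattern [CX3](=O)[OX2H1] describes an sp2 carbon double-bonded to O and single-bonded to an -OH oxygen — a carboxylic acid.
The molecule carries a carboxylic acid group (-C(=O)OH), whose atoms satisfy every constraint of the query, so the pattern matches.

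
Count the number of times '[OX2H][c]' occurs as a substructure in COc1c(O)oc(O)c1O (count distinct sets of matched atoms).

3

[OX2H][c] is the SMARTS for a phenol: a hydroxyl oxygen attached to an aromatic carbon.
The molecule carries 3 separate instances of a hydroxyl group (-OH) meeting every constraint; each maps to a distinct set of atoms, giving 3 matches.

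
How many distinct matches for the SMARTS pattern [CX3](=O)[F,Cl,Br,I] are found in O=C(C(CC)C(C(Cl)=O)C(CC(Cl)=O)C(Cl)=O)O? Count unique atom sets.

3

[CX3](=O)[F,Cl,Br,I] is the SMARTS for an acyl halide: a carbonyl carbon bonded to a halogen.
The molecule carries 3 separate instances of an acyl chloride (-C(=O)Cl) meeting every constraint; each maps to a distinct set of atoms, giving 3 matches.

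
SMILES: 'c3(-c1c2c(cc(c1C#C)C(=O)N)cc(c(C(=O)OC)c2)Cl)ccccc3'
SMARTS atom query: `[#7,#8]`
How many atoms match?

The query [#7,#8] means: nitrogen or oxygen (comma = OR).
Check the 26 heavy atoms by environment: 16× c (aromatic) → no; 5× C → no; 3× O → match; 1× N → match; 1× Cl → no.
Summing the matching environments: 3 + 1 = 4 matching atoms.

4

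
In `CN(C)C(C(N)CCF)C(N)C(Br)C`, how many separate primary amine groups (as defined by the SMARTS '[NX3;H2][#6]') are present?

2

[NX3;H2][#6] is the SMARTS for a primary amine: a trivalent nitrogen with two H attached to carbon.
The molecule carries 2 separate instances of a primary amino group (-NH2) meeting every constraint; each maps to a distinct set of atoms, giving 2 matches.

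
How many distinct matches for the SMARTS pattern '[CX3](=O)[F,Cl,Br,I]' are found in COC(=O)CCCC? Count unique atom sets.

0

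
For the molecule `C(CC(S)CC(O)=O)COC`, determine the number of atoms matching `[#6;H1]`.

The query [#6;H1] means: any carbon bearing exactly one hydrogen.
Check the 11 heavy atoms by environment: 4× C (H2) → no; 1× C (H1) → match; 1× C (H0) → no; 2× O (H0) → no; 1× O (H1) → no; 1× C (H3) → no; 1× S (H1) → no.
That gives 1 matching atom.

1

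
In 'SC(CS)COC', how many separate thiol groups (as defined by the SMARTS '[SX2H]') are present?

2

[SX2H] is the SMARTS for a thiol: an aliphatic sulfur with two connections, one being H.
The molecule carries 2 separate instances of a thiol (-SH) meeting every constraint; each maps to a distinct set of atoms, giving 2 matches.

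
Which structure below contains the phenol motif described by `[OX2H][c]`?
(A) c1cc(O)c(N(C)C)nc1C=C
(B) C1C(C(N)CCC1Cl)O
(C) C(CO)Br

[OX2H][c] describes a hydroxyl oxygen attached to an aromatic carbon (a phenol).
(A) contains a hydroxyl group (-OH), which satisfies every atom and bond constraint.
(B) has a hydroxyl group (-OH) but the -OH is on an aliphatic carbon, not an aromatic c.
(C) has a hydroxyl group (-OH) but the -OH is on an aliphatic carbon, not an aromatic c.
So the answer is (A).

A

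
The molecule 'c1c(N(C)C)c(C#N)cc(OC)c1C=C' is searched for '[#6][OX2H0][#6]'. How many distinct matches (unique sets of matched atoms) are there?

[#6][OX2H0][#6] is the SMARTS for an ether: an aliphatic oxygen bridging two carbons with no H on the oxygen.
Exactly one fragment in the molecule meets all constraints, giving 1 match.

1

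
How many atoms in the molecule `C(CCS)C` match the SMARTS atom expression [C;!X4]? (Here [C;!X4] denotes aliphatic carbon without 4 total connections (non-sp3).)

0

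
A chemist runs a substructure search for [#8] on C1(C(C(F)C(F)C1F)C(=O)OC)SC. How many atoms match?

2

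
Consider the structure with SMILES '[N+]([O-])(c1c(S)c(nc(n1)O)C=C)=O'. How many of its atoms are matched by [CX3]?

The query [CX3] means: C with X3: aliphatic carbon with exactly 3 total connections.
Check the 13 heavy atoms by environment: 2× n (aromatic, X2) → no; 4× c (aromatic, X3) → no; 1× N (charge +1, X3) → no; 1× O (charge -1, X1) → no; 1× O (X1) → no; 1× O (X2) → no; 2× C (X3) → match; 1× S (X2) → no.
That gives 2 matching atoms.

2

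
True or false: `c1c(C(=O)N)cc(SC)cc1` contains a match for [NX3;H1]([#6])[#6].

False

The pattern [NX3;H1]([#6])[#6] describes a trivalent nitrogen with one H, bonded to two carbons — a secondary amine.
The closest candidate here is a primary amide (-C(=O)NH2), but the -C(=O)NH2 nitrogen has H2, not H1. No other fragment satisfies the full query, so there is no match.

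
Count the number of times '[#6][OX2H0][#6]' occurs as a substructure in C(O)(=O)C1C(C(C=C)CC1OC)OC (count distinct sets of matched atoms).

2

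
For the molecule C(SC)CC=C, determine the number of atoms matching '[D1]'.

2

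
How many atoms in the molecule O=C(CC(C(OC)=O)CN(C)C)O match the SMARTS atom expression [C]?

The query [C] means: uppercase C matches aliphatic (non-aromatic) carbon only.
Check the 13 heavy atoms by environment: 8× C → match; 4× O → no; 1× N → no.
That gives 8 matching atoms.

8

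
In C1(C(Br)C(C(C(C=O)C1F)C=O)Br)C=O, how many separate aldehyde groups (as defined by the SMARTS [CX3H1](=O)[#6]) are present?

3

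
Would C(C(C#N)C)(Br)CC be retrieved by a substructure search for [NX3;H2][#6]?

No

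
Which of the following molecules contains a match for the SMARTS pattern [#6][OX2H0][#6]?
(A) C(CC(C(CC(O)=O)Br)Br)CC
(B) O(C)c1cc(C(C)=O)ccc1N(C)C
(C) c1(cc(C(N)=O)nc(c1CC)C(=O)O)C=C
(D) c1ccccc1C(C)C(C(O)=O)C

B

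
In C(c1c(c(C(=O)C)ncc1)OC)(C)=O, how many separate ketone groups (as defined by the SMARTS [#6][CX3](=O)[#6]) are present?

2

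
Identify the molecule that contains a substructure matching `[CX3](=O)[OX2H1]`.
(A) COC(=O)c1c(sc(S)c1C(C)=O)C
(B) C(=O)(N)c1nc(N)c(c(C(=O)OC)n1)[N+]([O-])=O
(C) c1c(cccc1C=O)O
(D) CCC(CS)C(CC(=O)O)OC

D

[CX3](=O)[OX2H1] describes an sp2 carbon double-bonded to O and single-bonded to an -OH oxygen (a carboxylic acid).
(A) has a methyl-ester group (-C(=O)OCH3) but the singly-bonded O has no H (OX2H0, not OX2H1).
(B) has a primary amide (-C(=O)NH2) but the carbonyl is bonded to N, not to an -OH oxygen.
(C) has an aldehyde (-CHO) but there is no singly-bonded oxygen on the carbonyl carbon.
(D) contains a carboxylic acid group (-C(=O)OH), which satisfies every atom and bond constraint.
So the answer is (D).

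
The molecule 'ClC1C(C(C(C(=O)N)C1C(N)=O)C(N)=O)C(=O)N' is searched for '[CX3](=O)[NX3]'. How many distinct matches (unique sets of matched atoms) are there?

4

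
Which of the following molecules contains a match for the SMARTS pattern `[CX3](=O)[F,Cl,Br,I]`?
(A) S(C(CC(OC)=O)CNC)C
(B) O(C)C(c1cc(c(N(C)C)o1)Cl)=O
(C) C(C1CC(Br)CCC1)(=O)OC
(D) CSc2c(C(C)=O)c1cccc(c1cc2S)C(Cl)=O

[CX3](=O)[F,Cl,Br,I] describes a carbonyl carbon bonded to a halogen (an acyl halide).
(A) has a methyl-ester group (-C(=O)OCH3) but the carbonyl is bonded to -O-C, not to a halogen.
(B) has a methyl-ester group (-C(=O)OCH3) but the carbonyl is bonded to -O-C, not to a halogen.
(C) has a methyl-ester group (-C(=O)OCH3) but the carbonyl is bonded to -O-C, not to a halogen.
(D) contains an acyl chloride (-C(=O)Cl), which satisfies every atom and bond constraint.
So the answer is (D).

D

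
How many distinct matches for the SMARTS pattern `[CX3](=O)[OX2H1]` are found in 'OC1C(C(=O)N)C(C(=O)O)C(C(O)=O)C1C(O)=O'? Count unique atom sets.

3

[CX3](=O)[OX2H1] is the SMARTS for a carboxylic acid: an sp2 carbon double-bonded to O and single-bonded to an -OH oxygen.
The molecule carries 3 separate instances of a carboxylic acid group (-C(=O)OH) meeting every constraint; each maps to a distinct set of atoms, giving 3 matches.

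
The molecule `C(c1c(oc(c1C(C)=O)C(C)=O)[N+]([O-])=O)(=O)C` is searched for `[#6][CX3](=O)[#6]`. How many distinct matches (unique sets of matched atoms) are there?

3

[#6][CX3](=O)[#6] is the SMARTS for a ketone: a carbonyl carbon (no H) flanked by two carbons.
The molecule carries 3 separate instances of an acetyl/ketone group (-C(=O)CH3) meeting every constraint; each maps to a distinct set of atoms, giving 3 matches.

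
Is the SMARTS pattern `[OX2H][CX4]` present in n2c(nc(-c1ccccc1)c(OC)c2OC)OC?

The pattern [OX2H][CX4] describes a hydroxyl oxygen bound to an sp3 (X4) carbon — an aliphatic alcohol.
The closest candidate here is a methoxy ether (-OCH3), but the oxygen has H0 (ether), not H1. No other fragment satisfies the full query, so there is no match.

No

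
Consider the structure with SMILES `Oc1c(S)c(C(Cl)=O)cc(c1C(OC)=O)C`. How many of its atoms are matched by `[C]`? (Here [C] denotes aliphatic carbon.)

4

Check the 16 heavy atoms by environment: 6× c (aromatic) → no; 4× O → no; 4× C → match; 1× S → no; 1× Cl → no.
That gives 4 matching atoms.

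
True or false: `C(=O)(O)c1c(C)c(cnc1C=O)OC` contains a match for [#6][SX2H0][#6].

The pattern [#6][SX2H0][#6] describes an aliphatic sulfur bridging two carbons with no H on the sulfur — a thioether.
The closest candidate here is a methoxy ether (-OCH3), but the bridging atom is O, not S. No other fragment satisfies the full query, so there is no match.

False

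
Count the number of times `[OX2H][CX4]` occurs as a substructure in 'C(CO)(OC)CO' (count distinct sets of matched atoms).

2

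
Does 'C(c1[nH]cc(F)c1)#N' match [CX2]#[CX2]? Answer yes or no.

No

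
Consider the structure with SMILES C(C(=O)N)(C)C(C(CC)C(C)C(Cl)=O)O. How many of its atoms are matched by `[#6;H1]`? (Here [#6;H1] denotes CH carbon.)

4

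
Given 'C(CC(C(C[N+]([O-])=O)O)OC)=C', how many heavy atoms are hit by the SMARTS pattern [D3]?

3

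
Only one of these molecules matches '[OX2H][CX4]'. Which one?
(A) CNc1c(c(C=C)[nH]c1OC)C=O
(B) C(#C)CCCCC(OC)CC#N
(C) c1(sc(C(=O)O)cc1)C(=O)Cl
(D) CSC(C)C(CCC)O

[OX2H][CX4] describes a hydroxyl oxygen bound to an sp3 (X4) carbon (an aliphatic alcohol).
(A) has a methoxy ether (-OCH3) but the oxygen has H0 (ether), not H1.
(B) has a methoxy ether (-OCH3) but the oxygen has H0 (ether), not H1.
(C) has a carboxylic acid group (-C(=O)OH) but the -OH is on a CX3 carbonyl carbon, not a CX4 carbon.
(D) contains a hydroxyl group (-OH), which satisfies every atom and bond constraint.
So the answer is (D).

D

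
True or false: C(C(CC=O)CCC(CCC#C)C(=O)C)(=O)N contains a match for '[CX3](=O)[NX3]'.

True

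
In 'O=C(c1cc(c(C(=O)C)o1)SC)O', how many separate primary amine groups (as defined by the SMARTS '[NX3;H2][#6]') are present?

[NX3;H2][#6] is the SMARTS for a primary amine: a trivalent nitrogen with two H attached to carbon.
No fragment in the molecule satisfies every constraint, giving 0 matches.

0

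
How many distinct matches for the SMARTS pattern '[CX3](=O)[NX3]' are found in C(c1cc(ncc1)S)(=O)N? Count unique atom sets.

1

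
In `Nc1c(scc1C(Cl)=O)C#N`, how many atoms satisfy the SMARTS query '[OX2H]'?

0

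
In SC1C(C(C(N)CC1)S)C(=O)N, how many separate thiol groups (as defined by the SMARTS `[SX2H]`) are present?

2

[SX2H] is the SMARTS for a thiol: an aliphatic sulfur with two connections, one being H.
The molecule carries 2 separate instances of a thiol (-SH) meeting every constraint; each maps to a distinct set of atoms, giving 2 matches.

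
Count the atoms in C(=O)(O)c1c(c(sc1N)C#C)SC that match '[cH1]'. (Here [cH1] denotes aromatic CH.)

0

The query [cH1] means: aromatic carbon bearing exactly one hydrogen.
Check the 13 heavy atoms by environment: 1× s (aromatic, H0) → no; 4× c (aromatic, H0) → no; 1× N (H2) → no; 2× C (H0) → no; 1× C (H1) → no; 1× O (H0) → no; 1× O (H1) → no; 1× S (H0) → no; 1× C (H3) → no.
No environment satisfies the query, so 0 matching atoms.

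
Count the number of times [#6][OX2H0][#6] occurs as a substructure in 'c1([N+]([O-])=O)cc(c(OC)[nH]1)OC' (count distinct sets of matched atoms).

2

[#6][OX2H0][#6] is the SMARTS for an ether: an aliphatic oxygen bridging two carbons with no H on the oxygen.
The molecule carries 2 separate instances of a methoxy ether (-OCH3) meeting every constraint; each maps to a distinct set of atoms, giving 2 matches.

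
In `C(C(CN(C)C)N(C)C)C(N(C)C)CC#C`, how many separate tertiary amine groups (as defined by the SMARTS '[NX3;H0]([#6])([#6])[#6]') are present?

3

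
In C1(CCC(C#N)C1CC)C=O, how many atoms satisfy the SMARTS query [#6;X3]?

1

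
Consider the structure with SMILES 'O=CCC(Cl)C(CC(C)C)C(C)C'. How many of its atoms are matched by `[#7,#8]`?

1

The query [#7,#8] means: nitrogen or oxygen (comma = OR).
Check the 13 heavy atoms by environment: 11× C → no; 1× Cl → no; 1× O → match.
That gives 1 matching atom.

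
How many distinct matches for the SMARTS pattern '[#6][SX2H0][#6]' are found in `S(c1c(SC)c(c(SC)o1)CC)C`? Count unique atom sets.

3

[#6][SX2H0][#6] is the SMARTS for a thioether: an aliphatic sulfur bridging two carbons with no H on the sulfur.
The molecule carries 3 separate instances of a methylthio ether (-SCH3) meeting every constraint; each maps to a distinct set of atoms, giving 3 matches.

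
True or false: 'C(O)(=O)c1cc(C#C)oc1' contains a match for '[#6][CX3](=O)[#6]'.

False

The pattern [#6][CX3](=O)[#6] describes a carbonyl carbon (no H) flanked by two carbons — a ketone.
The closest candidate here is a carboxylic acid group (-C(=O)OH), but one neighbour of the carbonyl carbon is O, not C. No other fragment satisfies the full query, so there is no match.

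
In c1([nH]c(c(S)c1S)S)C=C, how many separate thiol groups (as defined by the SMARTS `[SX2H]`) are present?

3

[SX2H] is the SMARTS for a thiol: an aliphatic sulfur with two connections, one being H.
The molecule carries 3 separate instances of a thiol (-SH) meeting every constraint; each maps to a distinct set of atoms, giving 3 matches.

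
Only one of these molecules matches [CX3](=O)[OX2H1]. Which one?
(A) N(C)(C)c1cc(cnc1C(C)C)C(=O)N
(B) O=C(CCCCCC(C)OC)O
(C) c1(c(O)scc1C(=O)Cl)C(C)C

B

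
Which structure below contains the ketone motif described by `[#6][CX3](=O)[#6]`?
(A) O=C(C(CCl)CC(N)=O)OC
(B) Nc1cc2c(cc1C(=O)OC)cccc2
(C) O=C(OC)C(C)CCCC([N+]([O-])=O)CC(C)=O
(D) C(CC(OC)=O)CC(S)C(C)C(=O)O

C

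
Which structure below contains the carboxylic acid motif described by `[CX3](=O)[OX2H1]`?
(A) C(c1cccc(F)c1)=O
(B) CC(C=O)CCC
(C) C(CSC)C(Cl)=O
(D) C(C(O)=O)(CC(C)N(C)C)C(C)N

[CX3](=O)[OX2H1] describes an sp2 carbon double-bonded to O and single-bonded to an -OH oxygen (a carboxylic acid).
(A) has an aldehyde (-CHO) but there is no singly-bonded oxygen on the carbonyl carbon.
(B) has an aldehyde (-CHO) but there is no singly-bonded oxygen on the carbonyl carbon.
(C) has an acyl chloride (-C(=O)Cl) but the carbonyl is bonded to Cl, not to an -OH oxygen.
(D) contains a carboxylic acid group (-C(=O)OH), which satisfies every atom and bond constraint.
So the answer is (D).

D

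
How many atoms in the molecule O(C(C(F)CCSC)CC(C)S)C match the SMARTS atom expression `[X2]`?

Check the 13 heavy atoms by environment: 9× C (X4) → no; 2× S (X2) → match; 1× O (X2) → match; 1× F (X1) → no.
Summing the matching environments: 2 + 1 = 3 matching atoms.

3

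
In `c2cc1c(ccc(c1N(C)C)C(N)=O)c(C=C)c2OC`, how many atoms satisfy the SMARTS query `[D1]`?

6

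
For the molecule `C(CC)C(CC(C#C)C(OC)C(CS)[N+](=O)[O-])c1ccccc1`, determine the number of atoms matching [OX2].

1

The query [OX2] means: aliphatic oxygen with two total connections — ether, hydroxyl, or ester single-bond O.
Check the 23 heavy atoms by environment: 10× C (X4) → no; 6× c (aromatic, X3) → no; 1× S (X2) → no; 2× C (X2) → no; 1× O (X2) → match; 1× N (charge +1, X3) → no; 1× O (charge -1, X1) → no; 1× O (X1) → no.
That gives 1 matching atom.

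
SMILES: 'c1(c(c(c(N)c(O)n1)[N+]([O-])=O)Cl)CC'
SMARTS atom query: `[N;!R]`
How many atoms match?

2

Check the 14 heavy atoms by environment: 1× n (aromatic, in 6-ring) → no; 5× c (aromatic, in 6-ring) → no; 1× Cl (acyclic) → no; 1× N (charge +1, acyclic) → match; 1× O (charge -1, acyclic) → no; 2× O (acyclic) → no; 2× C (acyclic) → no; 1× N (acyclic) → match.
Summing the matching environments: 1 + 1 = 2 matching atoms.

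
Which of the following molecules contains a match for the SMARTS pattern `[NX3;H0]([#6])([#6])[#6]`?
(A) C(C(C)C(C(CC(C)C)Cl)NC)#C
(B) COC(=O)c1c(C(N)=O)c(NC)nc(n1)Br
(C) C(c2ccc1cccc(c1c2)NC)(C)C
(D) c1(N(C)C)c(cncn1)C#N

D

[NX3;H0]([#6])([#6])[#6] describes a trivalent nitrogen with no H, bonded to three carbons (a tertiary amine).
(A) has an N-methylamino group (-NHCH3) but the nitrogen still has one H (H1), not H0.
(B) has an N-methylamino group (-NHCH3) but the nitrogen still has one H (H1), not H0.
(C) has an N-methylamino group (-NHCH3) but the nitrogen still has one H (H1), not H0.
(D) contains a dimethylamino group (-N(CH3)2), which satisfies every atom and bond constraint.
So the answer is (D).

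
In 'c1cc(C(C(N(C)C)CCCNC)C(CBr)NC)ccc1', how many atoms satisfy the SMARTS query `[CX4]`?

11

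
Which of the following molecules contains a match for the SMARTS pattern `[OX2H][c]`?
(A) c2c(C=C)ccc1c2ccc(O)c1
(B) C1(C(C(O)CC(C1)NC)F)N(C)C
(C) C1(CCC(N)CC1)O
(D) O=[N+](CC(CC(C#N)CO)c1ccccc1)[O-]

A

[OX2H][c] describes a hydroxyl oxygen attached to an aromatic carbon (a phenol).
(A) contains a hydroxyl group (-OH), which satisfies every atom and bond constraint.
(B) has a hydroxyl group (-OH) but the -OH is on an aliphatic carbon, not an aromatic c.
(C) has a hydroxyl group (-OH) but the -OH is on an aliphatic carbon, not an aromatic c.
(D) has a hydroxyl group (-OH) but the -OH is on an aliphatic carbon, not an aromatic c.
So the answer is (A).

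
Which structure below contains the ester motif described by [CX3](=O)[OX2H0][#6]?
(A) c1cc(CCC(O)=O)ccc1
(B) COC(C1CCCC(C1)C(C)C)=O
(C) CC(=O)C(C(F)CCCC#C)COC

B

[CX3](=O)[OX2H0][#6] describes a carbonyl carbon bonded to an oxygen that is itself bonded to carbon (no H on that O) (an ester).
(A) has a carboxylic acid group (-C(=O)OH) but the singly-bonded O carries H (OX2H1, not H0).
(B) contains a methyl-ester group (-C(=O)OCH3), which satisfies every atom and bond constraint.
(C) has a methoxy ether (-OCH3) but the ether oxygen is not adjacent to a C=O carbon.
So the answer is (B).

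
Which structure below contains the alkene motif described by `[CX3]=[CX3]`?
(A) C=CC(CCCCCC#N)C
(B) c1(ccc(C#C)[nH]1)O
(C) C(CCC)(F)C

[CX3]=[CX3] describes a non-aromatic C=C double bond between two sp2 carbons (an alkene).
(A) contains a vinyl group (-CH=CH2), which satisfies every atom and bond constraint.
(B) has an ethynyl group (-C#CH) but the C-C bond is a triple bond, not a double bond.
(C) has an ethyl group (-CH2CH3) but its C-C bond is a single bond between CX4 carbons, not CX3=CX3.
So the answer is (A).

A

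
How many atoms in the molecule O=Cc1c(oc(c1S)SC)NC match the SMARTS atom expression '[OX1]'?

1

The query [OX1] means: aliphatic oxygen with one total connection — typically a carbonyl =O or an oxide.
Check the 12 heavy atoms by environment: 1× o (aromatic, X2) → no; 4× c (aromatic, X3) → no; 2× S (X2) → no; 1× N (X3) → no; 2× C (X4) → no; 1× C (X3) → no; 1× O (X1) → match.
That gives 1 matching atom.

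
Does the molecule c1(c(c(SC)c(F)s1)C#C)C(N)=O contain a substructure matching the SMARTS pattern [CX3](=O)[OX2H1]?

No

The pattern [CX3](=O)[OX2H1] describes an sp2 carbon double-bonded to O and single-bonded to an -OH oxygen — a carboxylic acid.
The closest candidate here is a primary amide (-C(=O)NH2), but the carbonyl is bonded to N, not to an -OH oxygen. No other fragment satisfies the full query, so there is no match.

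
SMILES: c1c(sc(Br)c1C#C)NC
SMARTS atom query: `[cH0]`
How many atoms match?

3

Check the 10 heavy atoms by environment: 1× s (aromatic, H0) → no; 3× c (aromatic, H0) → match; 1× c (aromatic, H1) → no; 1× C (H0) → no; 1× C (H1) → no; 1× N (H1) → no; 1× C (H3) → no; 1× Br (H0) → no.
That gives 3 matching atoms.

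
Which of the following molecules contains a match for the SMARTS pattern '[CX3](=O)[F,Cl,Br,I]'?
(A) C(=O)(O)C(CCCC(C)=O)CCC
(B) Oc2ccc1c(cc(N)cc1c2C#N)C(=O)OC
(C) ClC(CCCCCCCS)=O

[CX3](=O)[F,Cl,Br,I] describes a carbonyl carbon bonded to a halogen (an acyl halide).
(A) has a carboxylic acid group (-C(=O)OH) but the carbonyl is bonded to -OH, not to a halogen.
(B) has a methyl-ester group (-C(=O)OCH3) but the carbonyl is bonded to -O-C, not to a halogen.
(C) contains an acyl chloride (-C(=O)Cl), which satisfies every atom and bond constraint.
So the answer is (C).

C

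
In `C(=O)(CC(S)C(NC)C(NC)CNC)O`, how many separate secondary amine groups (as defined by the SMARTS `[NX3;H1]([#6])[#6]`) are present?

3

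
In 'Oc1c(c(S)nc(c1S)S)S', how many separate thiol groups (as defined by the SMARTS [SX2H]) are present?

4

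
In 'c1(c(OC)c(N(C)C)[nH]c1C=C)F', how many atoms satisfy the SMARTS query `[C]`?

5

The query [C] means: uppercase C matches aliphatic (non-aromatic) carbon only.
Check the 13 heavy atoms by environment: 1× n (aromatic) → no; 4× c (aromatic) → no; 1× N → no; 5× C → match; 1× F → no; 1× O → no.
That gives 5 matching atoms.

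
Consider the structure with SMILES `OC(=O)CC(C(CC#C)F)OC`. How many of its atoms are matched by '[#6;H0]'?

The query [#6;H0] means: any carbon with no attached hydrogen.
Check the 12 heavy atoms by environment: 2× C (H2) → no; 3× C (H1) → no; 2× O (H0) → no; 1× C (H3) → no; 2× C (H0) → match; 1× O (H1) → no; 1× F (H0) → no.
That gives 2 matching atoms.

2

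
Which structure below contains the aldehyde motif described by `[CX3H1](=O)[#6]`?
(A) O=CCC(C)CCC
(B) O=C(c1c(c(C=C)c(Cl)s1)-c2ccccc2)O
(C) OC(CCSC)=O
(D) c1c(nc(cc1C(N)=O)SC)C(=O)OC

A

[CX3H1](=O)[#6] describes an sp2 carbon with one H, double-bonded to O and single-bonded to carbon (an aldehyde).
(A) contains an aldehyde (-CHO), which satisfies every atom and bond constraint.
(B) has a carboxylic acid group (-C(=O)OH) but the carbonyl carbon has H0 and is bonded to O, not H1.
(C) has a carboxylic acid group (-C(=O)OH) but the carbonyl carbon has H0 and is bonded to O, not H1.
(D) has a methyl-ester group (-C(=O)OCH3) but the carbonyl carbon has H0, not H1.
So the answer is (A).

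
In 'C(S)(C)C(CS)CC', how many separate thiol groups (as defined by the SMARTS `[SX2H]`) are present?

[SX2H] is the SMARTS for a thiol: an aliphatic sulfur with two connections, one being H.
The molecule carries 2 separate instances of a thiol (-SH) meeting every constraint; each maps to a distinct set of atoms, giving 2 matches.

2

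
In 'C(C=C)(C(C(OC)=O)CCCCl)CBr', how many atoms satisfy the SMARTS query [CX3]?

3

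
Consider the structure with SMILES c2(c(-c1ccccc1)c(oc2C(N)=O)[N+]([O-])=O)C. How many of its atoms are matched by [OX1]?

The query [OX1] means: aliphatic oxygen with one total connection — typically a carbonyl =O or an oxide.
Check the 18 heavy atoms by environment: 1× o (aromatic, X2) → no; 10× c (aromatic, X3) → no; 1× C (X3) → no; 2× O (X1) → match; 1× N (X3) → no; 1× N (charge +1, X3) → no; 1× O (charge -1, X1) → match; 1× C (X4) → no.
Summing the matching environments: 2 + 1 = 3 matching atoms.

3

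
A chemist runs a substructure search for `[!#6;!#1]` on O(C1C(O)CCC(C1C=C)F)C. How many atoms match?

3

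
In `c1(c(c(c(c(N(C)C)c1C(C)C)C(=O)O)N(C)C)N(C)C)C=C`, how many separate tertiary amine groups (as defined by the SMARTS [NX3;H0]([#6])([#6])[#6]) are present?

3

[NX3;H0]([#6])([#6])[#6] is the SMARTS for a tertiary amine: a trivalent nitrogen with no H, bonded to three carbons.
The molecule carries 3 separate instances of a dimethylamino group (-N(CH3)2) meeting every constraint; each maps to a distinct set of atoms, giving 3 matches.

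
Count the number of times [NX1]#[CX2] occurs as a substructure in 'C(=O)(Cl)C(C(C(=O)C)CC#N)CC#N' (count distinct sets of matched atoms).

2

[NX1]#[CX2] is the SMARTS for a nitrile: a nitrogen triple-bonded to a two-connected carbon.
The molecule carries 2 separate instances of a nitrile (-C#N) meeting every constraint; each maps to a distinct set of atoms, giving 2 matches.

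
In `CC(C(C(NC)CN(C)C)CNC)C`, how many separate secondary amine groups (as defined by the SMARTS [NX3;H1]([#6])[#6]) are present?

2

[NX3;H1]([#6])[#6] is the SMARTS for a secondary amine: a trivalent nitrogen with one H, bonded to two carbons.
The molecule carries 2 separate instances of an N-methylamino group (-NHCH3) meeting every constraint; each maps to a distinct set of atoms, giving 2 matches.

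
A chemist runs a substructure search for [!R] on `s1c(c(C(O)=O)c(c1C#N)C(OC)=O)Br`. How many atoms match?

The query [!R] means: !R matches any atom not in a ring.
Check the 15 heavy atoms by environment: 1× s (aromatic, in 5-ring) → no; 4× c (aromatic, in 5-ring) → no; 4× C (acyclic) → match; 4× O (acyclic) → match; 1× N (acyclic) → match; 1× Br (acyclic) → match.
Summing the matching environments: 4 + 4 + 1 + 1 = 10 matching atoms.

10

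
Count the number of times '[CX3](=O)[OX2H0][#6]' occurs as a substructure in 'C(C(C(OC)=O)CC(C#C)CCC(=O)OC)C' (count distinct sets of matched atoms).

2

[CX3](=O)[OX2H0][#6] is the SMARTS for an ester: a carbonyl carbon bonded to an oxygen that is itself bonded to carbon (no H on that O).
The molecule carries 2 separate instances of a methyl-ester group (-C(=O)OCH3) meeting every constraint; each maps to a distinct set of atoms, giving 2 matches.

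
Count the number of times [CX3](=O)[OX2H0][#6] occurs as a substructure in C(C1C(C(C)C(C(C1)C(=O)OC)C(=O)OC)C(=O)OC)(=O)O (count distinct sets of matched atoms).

[CX3](=O)[OX2H0][#6] is the SMARTS for an ester: a carbonyl carbon bonded to an oxygen that is itself bonded to carbon (no H on that O).
The molecule carries 3 separate instances of a methyl-ester group (-C(=O)OCH3) meeting every constraint; each maps to a distinct set of atoms, giving 3 matches.

3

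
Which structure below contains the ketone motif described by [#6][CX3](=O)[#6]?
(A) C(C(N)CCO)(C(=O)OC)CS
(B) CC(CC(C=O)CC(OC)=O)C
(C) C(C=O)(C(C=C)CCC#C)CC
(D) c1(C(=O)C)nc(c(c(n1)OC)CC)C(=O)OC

[#6][CX3](=O)[#6] describes a carbonyl carbon (no H) flanked by two carbons (a ketone).
(A) has a methyl-ester group (-C(=O)OCH3) but one neighbour of the carbonyl carbon is O, not C.
(B) has an aldehyde (-CHO) but the carbonyl carbon has H1, so it is not flanked by two carbons.
(C) has an aldehyde (-CHO) but the carbonyl carbon has H1, so it is not flanked by two carbons.
(D) contains an acetyl/ketone group (-C(=O)CH3), which satisfies every atom and bond constraint.
So the answer is (D).

D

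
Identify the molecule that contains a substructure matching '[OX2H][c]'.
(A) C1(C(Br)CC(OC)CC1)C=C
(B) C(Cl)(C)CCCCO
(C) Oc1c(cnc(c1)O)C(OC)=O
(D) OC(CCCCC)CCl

C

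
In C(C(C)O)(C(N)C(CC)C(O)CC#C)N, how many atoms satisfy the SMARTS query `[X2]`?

4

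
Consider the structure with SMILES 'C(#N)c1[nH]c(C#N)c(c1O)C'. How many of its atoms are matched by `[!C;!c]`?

The query [!C;!c] means: neither aliphatic nor aromatic carbon — same as [!#6].
Check the 11 heavy atoms by environment: 1× n (aromatic) → match; 4× c (aromatic) → no; 3× C → no; 2× N → match; 1× O → match.
Summing the matching environments: 1 + 2 + 1 = 4 matching atoms.

4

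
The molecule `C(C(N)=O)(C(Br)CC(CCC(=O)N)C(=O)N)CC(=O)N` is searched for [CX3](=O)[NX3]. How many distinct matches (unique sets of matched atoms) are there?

[CX3](=O)[NX3] is the SMARTS for an amide: a carbonyl carbon bonded to a trivalent nitrogen.
The molecule carries 4 separate instances of a primary amide (-C(=O)NH2) meeting every constraint; each maps to a distinct set of atoms, giving 4 matches.

4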